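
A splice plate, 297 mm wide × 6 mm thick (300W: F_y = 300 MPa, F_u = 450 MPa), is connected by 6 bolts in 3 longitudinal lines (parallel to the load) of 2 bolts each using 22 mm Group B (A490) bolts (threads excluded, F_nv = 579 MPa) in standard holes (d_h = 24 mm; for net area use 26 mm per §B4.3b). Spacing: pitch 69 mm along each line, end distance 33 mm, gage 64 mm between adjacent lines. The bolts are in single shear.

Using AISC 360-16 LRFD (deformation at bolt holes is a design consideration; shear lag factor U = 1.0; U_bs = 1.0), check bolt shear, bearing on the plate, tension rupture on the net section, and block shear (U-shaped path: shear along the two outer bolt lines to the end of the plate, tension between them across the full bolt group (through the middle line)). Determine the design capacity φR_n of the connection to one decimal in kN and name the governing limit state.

Bolt shear: A_b = π(22)²/4 = 380.13 mm². φR_n = 0.75 × 579 × 380.13 × 6 × 1 = 990.4 kN.
Bearing (6 mm plate, F_u = 450 MPa): end bolts L_c = 33 − 24/2 = 21, R_n = min(1.2×21×6×450, 2.4×22×6×450) = 68.04 kN/bolt; interior L_c = 69 − 24 = 45, R_n = 142.56 kN/bolt. φR_n = 0.75 × (3×68.04 + 3×142.56) = 473.9 kN.
Tension rupture (net): A_n = (297 − 3×26)×6 = 1314 mm² (U = 1.0, A_e = A_n). φR_n = 0.75 × 450 × 1314 = 443.5 kN.
Block shear: shear path 2×[33+1×69] = 2×102 mm, A_gv = 1224, A_nv = 2×(102 − 1.5×26)×6 = 756 mm²; tension across gage: (128 − 2×26)×6 = 456 mm². R_n = min(0.6×450×756, 0.6×300×1224) + 1.0×450×456 = min(204.12, 220.32) + 205.2 = 409.32 kN. φR_n = 0.75 × 409.32 = 307.0 kN.
Governing: min(990.4, 473.9, 443.5, 307.0) = 307.0 kN → block shear.

307.0 kN (block shear governs)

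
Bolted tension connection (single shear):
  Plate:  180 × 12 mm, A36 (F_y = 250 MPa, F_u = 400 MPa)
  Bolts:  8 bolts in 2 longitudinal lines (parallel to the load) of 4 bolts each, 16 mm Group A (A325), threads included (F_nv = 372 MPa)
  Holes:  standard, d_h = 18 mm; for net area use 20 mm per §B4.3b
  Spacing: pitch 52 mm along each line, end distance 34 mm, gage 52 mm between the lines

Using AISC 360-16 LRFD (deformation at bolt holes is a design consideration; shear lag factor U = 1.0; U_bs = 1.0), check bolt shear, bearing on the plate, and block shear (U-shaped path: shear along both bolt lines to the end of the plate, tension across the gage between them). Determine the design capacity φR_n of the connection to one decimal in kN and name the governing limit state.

448.8 kN (bolt shear governs)

Bolt shear: A_b = π(16)²/4 = 201.06 mm². φR_n = 0.75 × 372 × 201.06 × 8 × 1 = 448.8 kN.
Bearing (12 mm plate, F_u = 400 MPa): end bolts L_c = 34 − 18/2 = 25, R_n = min(1.2×25×12×400, 2.4×16×12×400) = 144 kN/bolt; interior L_c = 52 − 18 = 34, R_n = 184.32 kN/bolt. φR_n = 0.75 × (2×144 + 6×184.32) = 1045.4 kN.
Block shear: shear path 2×[34+3×52] = 2×190 mm, A_gv = 4560, A_nv = 2×(190 − 3.5×20)×12 = 2880 mm²; tension across gage: (52 − 1×20)×12 = 384 mm². R_n = min(0.6×400×2880, 0.6×250×4560) + 1.0×400×384 = min(691.2, 684) + 153.6 = 837.6 kN. φR_n = 0.75 × 837.6 = 628.2 kN.
Governing: min(448.8, 1045.4, 628.2) = 448.8 kN → bolt shear.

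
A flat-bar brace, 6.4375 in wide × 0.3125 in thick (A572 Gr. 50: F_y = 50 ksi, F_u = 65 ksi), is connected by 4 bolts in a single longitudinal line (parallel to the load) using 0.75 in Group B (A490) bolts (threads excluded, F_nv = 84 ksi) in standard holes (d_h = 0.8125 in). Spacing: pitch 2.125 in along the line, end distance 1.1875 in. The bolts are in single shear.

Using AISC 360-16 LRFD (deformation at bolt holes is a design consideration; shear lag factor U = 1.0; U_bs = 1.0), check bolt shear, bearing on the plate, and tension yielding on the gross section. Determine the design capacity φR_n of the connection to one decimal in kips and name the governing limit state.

Bolt shear: A_b = π(0.75)²/4 = 0.44179 in². φR_n = 0.75 × 84 × 0.44179 × 4 × 1 = 111.3 kips.
Bearing (0.3125 in plate, F_u = 65 ksi): end bolts L_c = 1.1875 − 0.8125/2 = 0.78125, R_n = min(1.2×0.78125×0.3125×65, 2.4×0.75×0.3125×65) = 19.043 kips/bolt; interior L_c = 2.125 − 0.8125 = 1.3125, R_n = 31.992 kips/bolt. φR_n = 0.75 × (1×19.043 + 3×31.992) = 86.3 kips.
Tension yield (gross): A_g = 6.4375×0.3125 = 2.0117 in². φR_n = 0.90 × 50 × 2.0117 = 90.5 kips.
Governing: min(111.3, 86.3, 90.5) = 86.3 kips → bearing.

86.3 kips (bearing governs)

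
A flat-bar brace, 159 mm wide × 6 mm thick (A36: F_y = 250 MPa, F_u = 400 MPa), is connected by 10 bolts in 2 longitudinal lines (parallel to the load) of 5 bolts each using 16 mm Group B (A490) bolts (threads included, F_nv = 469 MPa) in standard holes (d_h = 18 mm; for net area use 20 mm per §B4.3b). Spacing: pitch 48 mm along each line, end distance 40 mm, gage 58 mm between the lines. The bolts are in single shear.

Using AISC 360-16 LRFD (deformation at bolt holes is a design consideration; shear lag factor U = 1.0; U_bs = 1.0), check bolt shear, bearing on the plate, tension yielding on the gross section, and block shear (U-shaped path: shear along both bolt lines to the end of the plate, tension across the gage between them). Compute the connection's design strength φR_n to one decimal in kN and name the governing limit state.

Bolt shear: A_b = π(16)²/4 = 201.06 mm². φR_n = 0.75 × 469 × 201.06 × 10 × 1 = 707.2 kN.
Bearing (6 mm plate, F_u = 400 MPa): end bolts L_c = 40 − 18/2 = 31, R_n = min(1.2×31×6×400, 2.4×16×6×400) = 89.28 kN/bolt; interior L_c = 48 − 18 = 30, R_n = 86.4 kN/bolt. φR_n = 0.75 × (2×89.28 + 8×86.4) = 652.3 kN.
Tension yield (gross): A_g = 159×6 = 954 mm². φR_n = 0.90 × 250 × 954 = 214.7 kN.
Block shear: shear path 2×[40+4×48] = 2×232 mm, A_gv = 2784, A_nv = 2×(232 − 4.5×20)×6 = 1704 mm²; tension across gage: (58 − 1×20)×6 = 228 mm². R_n = min(0.6×400×1704, 0.6×250×2784) + 1.0×400×228 = min(408.96, 417.6) + 91.2 = 500.16 kN. φR_n = 0.75 × 500.16 = 375.1 kN.
Governing: min(707.2, 652.3, 214.7, 375.1) = 214.7 kN → gross-section yield.

214.7 kN (gross-section yield governs)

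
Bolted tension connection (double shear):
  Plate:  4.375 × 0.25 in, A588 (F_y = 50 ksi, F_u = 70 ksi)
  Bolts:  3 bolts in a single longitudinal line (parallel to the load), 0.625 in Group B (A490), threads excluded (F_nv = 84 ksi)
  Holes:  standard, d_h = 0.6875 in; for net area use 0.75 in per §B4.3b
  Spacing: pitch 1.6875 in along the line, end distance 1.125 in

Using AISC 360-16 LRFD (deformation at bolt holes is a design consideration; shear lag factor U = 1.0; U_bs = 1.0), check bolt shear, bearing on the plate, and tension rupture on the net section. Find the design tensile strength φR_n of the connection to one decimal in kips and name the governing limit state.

Bolt shear: A_b = π(0.625)²/4 = 0.3068 in². φR_n = 0.75 × 84 × 0.3068 × 3 × 2 = 116.0 kips.
Bearing (0.25 in plate, F_u = 70 ksi): end bolts L_c = 1.125 − 0.6875/2 = 0.78125, R_n = min(1.2×0.78125×0.25×70, 2.4×0.625×0.25×70) = 16.406 kips/bolt; interior L_c = 1.6875 − 0.6875 = 1, R_n = 21 kips/bolt. φR_n = 0.75 × (1×16.406 + 2×21) = 43.8 kips.
Tension rupture (net): A_n = (4.375 − 1×0.75)×0.25 = 0.90625 in² (U = 1.0, A_e = A_n). φR_n = 0.75 × 70 × 0.90625 = 47.6 kips.
Governing: min(116.0, 43.8, 47.6) = 43.8 kips → bearing.

43.8 kips (bearing governs)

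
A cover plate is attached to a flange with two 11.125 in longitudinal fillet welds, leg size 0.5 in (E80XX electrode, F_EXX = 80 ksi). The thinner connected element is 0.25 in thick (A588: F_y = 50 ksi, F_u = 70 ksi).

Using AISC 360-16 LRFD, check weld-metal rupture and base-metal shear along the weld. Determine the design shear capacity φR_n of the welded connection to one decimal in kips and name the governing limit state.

Weld metal: throat = 0.707×0.5 = 0.3535 in, L = 2×11.125 = 22.25 in. φR_n = 0.75 × 0.6 × 80 × 0.3535 × 22.25 = 283.2 kips.
Base metal shear (0.25 in plate): yield φR_n = 1.0×0.6×50×0.25×22.25 = 166.9 kips; rupture φR_n = 0.75×0.6×70×0.25×22.25 = 175.2 kips; take 166.9 kips (yield).
Governing: min(283.2, 166.9) = 166.9 kips → base-metal shear.

166.9 kips (base-metal shear governs)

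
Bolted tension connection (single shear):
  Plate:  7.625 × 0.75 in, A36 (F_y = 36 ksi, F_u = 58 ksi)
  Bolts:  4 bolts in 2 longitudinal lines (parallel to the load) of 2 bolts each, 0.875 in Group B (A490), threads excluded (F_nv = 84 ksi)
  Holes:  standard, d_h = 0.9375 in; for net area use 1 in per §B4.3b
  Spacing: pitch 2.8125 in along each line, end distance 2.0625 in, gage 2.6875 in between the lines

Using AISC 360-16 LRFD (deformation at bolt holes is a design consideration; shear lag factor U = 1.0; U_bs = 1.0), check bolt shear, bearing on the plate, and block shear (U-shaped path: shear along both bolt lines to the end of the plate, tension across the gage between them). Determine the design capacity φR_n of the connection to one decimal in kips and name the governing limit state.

151.5 kips (bolt shear governs)

Bolt shear: A_b = π(0.875)²/4 = 0.60132 in². φR_n = 0.75 × 84 × 0.60132 × 4 × 1 = 151.5 kips.
Bearing (0.75 in plate, F_u = 58 ksi): end bolts L_c = 2.0625 − 0.9375/2 = 1.59375, R_n = min(1.2×1.59375×0.75×58, 2.4×0.875×0.75×58) = 83.194 kips/bolt; interior L_c = 2.8125 − 0.9375 = 1.875, R_n = 91.35 kips/bolt. φR_n = 0.75 × (2×83.194 + 2×91.35) = 261.8 kips.
Block shear: shear path 2×[2.0625+1×2.8125] = 2×4.875 in, A_gv = 7.3125, A_nv = 2×(4.875 − 1.5×1)×0.75 = 5.0625 in²; tension across gage: (2.6875 − 1×1)×0.75 = 1.2656 in². R_n = min(0.6×58×5.0625, 0.6×36×7.3125) + 1.0×58×1.2656 = min(176.18, 157.95) + 73.405 = 231.36 kips. φR_n = 0.75 × 231.36 = 173.5 kips.
Governing: min(151.5, 261.8, 173.5) = 151.5 kips → bolt shear.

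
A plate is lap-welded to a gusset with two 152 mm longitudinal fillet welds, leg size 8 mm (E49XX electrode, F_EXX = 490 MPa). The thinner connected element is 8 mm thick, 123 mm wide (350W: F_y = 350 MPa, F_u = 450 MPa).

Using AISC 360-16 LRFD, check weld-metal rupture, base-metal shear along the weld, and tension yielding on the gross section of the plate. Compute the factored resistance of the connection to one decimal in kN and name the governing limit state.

Weld metal: throat = 0.707×8 = 5.656 mm, L = 2×152 = 304 mm. φR_n = 0.75 × 0.6 × 490 × 5.656 × 304 = 379.1 kN.
Base metal shear (8 mm plate): yield φR_n = 1.0×0.6×350×8×304 = 510.7 kN; rupture φR_n = 0.75×0.6×450×8×304 = 492.5 kN; take 492.5 kN (rupture).
Tension yield (gross): A_g = 123×8 = 984 mm². φR_n = 0.90 × 350 × 984 = 310.0 kN.
Governing: min(379.1, 492.5, 310.0) = 310.0 kN → gross-section yield.

310.0 kN (gross-section yield governs)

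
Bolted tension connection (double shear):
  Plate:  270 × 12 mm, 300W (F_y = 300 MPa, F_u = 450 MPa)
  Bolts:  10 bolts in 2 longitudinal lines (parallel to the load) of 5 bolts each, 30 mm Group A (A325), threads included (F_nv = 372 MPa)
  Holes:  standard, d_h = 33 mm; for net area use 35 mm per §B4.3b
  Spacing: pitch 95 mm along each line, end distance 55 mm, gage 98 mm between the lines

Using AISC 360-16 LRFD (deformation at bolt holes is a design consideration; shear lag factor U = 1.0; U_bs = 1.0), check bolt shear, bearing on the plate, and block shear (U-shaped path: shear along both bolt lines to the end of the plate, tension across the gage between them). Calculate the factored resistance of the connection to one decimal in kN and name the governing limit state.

Bolt shear: A_b = π(30)²/4 = 706.86 mm². φR_n = 0.75 × 372 × 706.86 × 10 × 2 = 3944.3 kN.
Bearing (12 mm plate, F_u = 450 MPa): end bolts L_c = 55 − 33/2 = 38.5, R_n = min(1.2×38.5×12×450, 2.4×30×12×450) = 249.48 kN/bolt; interior L_c = 95 − 33 = 62, R_n = 388.8 kN/bolt. φR_n = 0.75 × (2×249.48 + 8×388.8) = 2707.0 kN.
Block shear: shear path 2×[55+4×95] = 2×435 mm, A_gv = 10440, A_nv = 2×(435 − 4.5×35)×12 = 6660 mm²; tension across gage: (98 − 1×35)×12 = 756 mm². R_n = min(0.6×450×6660, 0.6×300×10440) + 1.0×450×756 = min(1798.2, 1879.2) + 340.2 = 2138.4 kN. φR_n = 0.75 × 2138.4 = 1603.8 kN.
Governing: min(3944.3, 2707.0, 1603.8) = 1603.8 kN → block shear.

1603.8 kN (block shear governs)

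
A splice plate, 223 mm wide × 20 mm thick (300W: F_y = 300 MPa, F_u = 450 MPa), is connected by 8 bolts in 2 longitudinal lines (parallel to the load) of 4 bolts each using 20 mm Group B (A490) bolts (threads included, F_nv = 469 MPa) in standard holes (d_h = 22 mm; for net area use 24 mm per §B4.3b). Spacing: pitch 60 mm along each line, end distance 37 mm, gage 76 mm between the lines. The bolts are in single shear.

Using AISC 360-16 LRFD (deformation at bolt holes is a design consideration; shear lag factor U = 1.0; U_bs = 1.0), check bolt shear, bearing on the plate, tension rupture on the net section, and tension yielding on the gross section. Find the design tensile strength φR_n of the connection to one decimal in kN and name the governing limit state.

884.0 kN (bolt shear governs)

Bolt shear: A_b = π(20)²/4 = 314.16 mm². φR_n = 0.75 × 469 × 314.16 × 8 × 1 = 884.0 kN.
Bearing (20 mm plate, F_u = 450 MPa): end bolts L_c = 37 − 22/2 = 26, R_n = min(1.2×26×20×450, 2.4×20×20×450) = 280.8 kN/bolt; interior L_c = 60 − 22 = 38, R_n = 410.4 kN/bolt. φR_n = 0.75 × (2×280.8 + 6×410.4) = 2268.0 kN.
Tension rupture (net): A_n = (223 − 2×24)×20 = 3500 mm² (U = 1.0, A_e = A_n). φR_n = 0.75 × 450 × 3500 = 1181.3 kN.
Tension yield (gross): A_g = 223×20 = 4460 mm². φR_n = 0.90 × 300 × 4460 = 1204.2 kN.
Governing: min(884.0, 2268.0, 1181.3, 1204.2) = 884.0 kN → bolt shear.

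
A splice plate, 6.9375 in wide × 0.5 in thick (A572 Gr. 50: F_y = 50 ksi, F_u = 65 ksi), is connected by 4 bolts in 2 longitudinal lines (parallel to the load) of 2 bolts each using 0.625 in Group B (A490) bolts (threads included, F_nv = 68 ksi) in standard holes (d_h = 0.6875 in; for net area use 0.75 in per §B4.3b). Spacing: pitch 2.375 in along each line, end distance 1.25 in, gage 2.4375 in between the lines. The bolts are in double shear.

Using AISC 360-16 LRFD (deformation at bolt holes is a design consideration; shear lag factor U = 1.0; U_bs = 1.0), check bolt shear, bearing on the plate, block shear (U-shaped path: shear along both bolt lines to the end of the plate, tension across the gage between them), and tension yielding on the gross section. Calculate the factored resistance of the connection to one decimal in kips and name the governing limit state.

114.3 kips (block shear governs)

Bolt shear: A_b = π(0.625)²/4 = 0.3068 in². φR_n = 0.75 × 68 × 0.3068 × 4 × 2 = 125.2 kips.
Bearing (0.5 in plate, F_u = 65 ksi): end bolts L_c = 1.25 − 0.6875/2 = 0.90625, R_n = min(1.2×0.90625×0.5×65, 2.4×0.625×0.5×65) = 35.344 kips/bolt; interior L_c = 2.375 − 0.6875 = 1.6875, R_n = 48.75 kips/bolt. φR_n = 0.75 × (2×35.344 + 2×48.75) = 126.1 kips.
Block shear: shear path 2×[1.25+1×2.375] = 2×3.625 in, A_gv = 3.625, A_nv = 2×(3.625 − 1.5×0.75)×0.5 = 2.5 in²; tension across gage: (2.4375 − 1×0.75)×0.5 = 0.84375 in². R_n = min(0.6×65×2.5, 0.6×50×3.625) + 1.0×65×0.84375 = min(97.5, 108.75) + 54.844 = 152.34 kips. φR_n = 0.75 × 152.34 = 114.3 kips.
Tension yield (gross): A_g = 6.9375×0.5 = 3.4688 in². φR_n = 0.90 × 50 × 3.4688 = 156.1 kips.
Governing: min(125.2, 126.1, 114.3, 156.1) = 114.3 kips → block shear.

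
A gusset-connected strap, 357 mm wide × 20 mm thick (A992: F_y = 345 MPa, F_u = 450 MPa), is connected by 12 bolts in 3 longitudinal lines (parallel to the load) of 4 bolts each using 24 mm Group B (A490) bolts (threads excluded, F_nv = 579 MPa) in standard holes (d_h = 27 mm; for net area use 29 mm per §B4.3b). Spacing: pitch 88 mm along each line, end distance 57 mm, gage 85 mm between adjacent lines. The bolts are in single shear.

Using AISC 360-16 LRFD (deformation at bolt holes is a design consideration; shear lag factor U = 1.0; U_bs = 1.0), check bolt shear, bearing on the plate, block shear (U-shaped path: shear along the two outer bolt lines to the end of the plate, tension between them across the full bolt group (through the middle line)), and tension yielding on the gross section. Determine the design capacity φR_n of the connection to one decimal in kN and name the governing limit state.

Bolt shear: A_b = π(24)²/4 = 452.39 mm². φR_n = 0.75 × 579 × 452.39 × 12 × 1 = 2357.4 kN.
Bearing (20 mm plate, F_u = 450 MPa): end bolts L_c = 57 − 27/2 = 43.5, R_n = min(1.2×43.5×20×450, 2.4×24×20×450) = 469.8 kN/bolt; interior L_c = 88 − 27 = 61, R_n = 518.4 kN/bolt. φR_n = 0.75 × (3×469.8 + 9×518.4) = 4556.3 kN.
Block shear: shear path 2×[57+3×88] = 2×321 mm, A_gv = 12840, A_nv = 2×(321 − 3.5×29)×20 = 8780 mm²; tension across gage: (170 − 2×29)×20 = 2240 mm². R_n = min(0.6×450×8780, 0.6×345×12840) + 1.0×450×2240 = min(2370.6, 2657.9) + 1008 = 3378.6 kN. φR_n = 0.75 × 3378.6 = 2534.0 kN.
Tension yield (gross): A_g = 357×20 = 7140 mm². φR_n = 0.90 × 345 × 7140 = 2217.0 kN.
Governing: min(2357.4, 4556.3, 2534.0, 2217.0) = 2217.0 kN → gross-section yield.

2217.0 kN (gross-section yield governs)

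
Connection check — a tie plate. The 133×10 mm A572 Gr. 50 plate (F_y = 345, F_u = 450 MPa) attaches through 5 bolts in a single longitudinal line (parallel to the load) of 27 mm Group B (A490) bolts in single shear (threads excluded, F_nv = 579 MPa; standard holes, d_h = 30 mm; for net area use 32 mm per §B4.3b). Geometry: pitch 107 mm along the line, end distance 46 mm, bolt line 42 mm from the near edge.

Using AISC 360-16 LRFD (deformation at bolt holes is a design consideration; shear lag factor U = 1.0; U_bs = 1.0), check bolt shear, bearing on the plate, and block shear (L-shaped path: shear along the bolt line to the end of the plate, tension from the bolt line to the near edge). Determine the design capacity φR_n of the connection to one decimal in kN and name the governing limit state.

756.0 kN (block shear governs)

Bolt shear: A_b = π(27)²/4 = 572.56 mm². φR_n = 0.75 × 579 × 572.56 × 5 × 1 = 1243.2 kN.
Bearing (10 mm plate, F_u = 450 MPa): end bolts L_c = 46 − 30/2 = 31, R_n = min(1.2×31×10×450, 2.4×27×10×450) = 167.4 kN/bolt; interior L_c = 107 − 30 = 77, R_n = 291.6 kN/bolt. φR_n = 0.75 × (1×167.4 + 4×291.6) = 1000.4 kN.
Block shear: shear path 1×[46+4×107] = 1×474 mm, A_gv = 4740, A_nv = 1×(474 − 4.5×32)×10 = 3300 mm²; tension to near edge: (42 − 0.5×32)×10 = 260 mm². R_n = min(0.6×450×3300, 0.6×345×4740) + 1.0×450×260 = min(891, 981.18) + 117 = 1008 kN. φR_n = 0.75 × 1008 = 756.0 kN.
Governing: min(1243.2, 1000.4, 756.0) = 756.0 kN → block shear.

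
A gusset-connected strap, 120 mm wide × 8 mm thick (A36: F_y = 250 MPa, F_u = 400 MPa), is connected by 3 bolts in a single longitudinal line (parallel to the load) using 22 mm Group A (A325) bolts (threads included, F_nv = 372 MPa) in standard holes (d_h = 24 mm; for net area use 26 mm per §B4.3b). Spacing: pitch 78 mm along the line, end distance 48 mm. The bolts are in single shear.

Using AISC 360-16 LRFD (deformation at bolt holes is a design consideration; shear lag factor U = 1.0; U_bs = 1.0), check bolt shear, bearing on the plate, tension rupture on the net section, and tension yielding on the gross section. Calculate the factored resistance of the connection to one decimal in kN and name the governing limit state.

Bolt shear: A_b = π(22)²/4 = 380.13 mm². φR_n = 0.75 × 372 × 380.13 × 3 × 1 = 318.2 kN.
Bearing (8 mm plate, F_u = 400 MPa): end bolts L_c = 48 − 24/2 = 36, R_n = min(1.2×36×8×400, 2.4×22×8×400) = 138.24 kN/bolt; interior L_c = 78 − 24 = 54, R_n = 168.96 kN/bolt. φR_n = 0.75 × (1×138.24 + 2×168.96) = 357.1 kN.
Tension rupture (net): A_n = (120 − 1×26)×8 = 752 mm² (U = 1.0, A_e = A_n). φR_n = 0.75 × 400 × 752 = 225.6 kN.
Tension yield (gross): A_g = 120×8 = 960 mm². φR_n = 0.90 × 250 × 960 = 216.0 kN.
Governing: min(318.2, 357.1, 225.6, 216.0) = 216.0 kN → gross-section yield.

216.0 kN (gross-section yield governs)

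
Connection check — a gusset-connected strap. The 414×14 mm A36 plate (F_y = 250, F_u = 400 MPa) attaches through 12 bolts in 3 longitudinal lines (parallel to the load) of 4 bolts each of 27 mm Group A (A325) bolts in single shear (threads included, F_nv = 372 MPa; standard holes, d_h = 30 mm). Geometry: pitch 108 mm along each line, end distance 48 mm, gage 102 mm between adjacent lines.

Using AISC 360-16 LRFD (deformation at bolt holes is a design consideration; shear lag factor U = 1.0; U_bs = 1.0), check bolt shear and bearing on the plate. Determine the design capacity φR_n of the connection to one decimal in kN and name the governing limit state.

1916.9 kN (bolt shear governs)

Bolt shear: A_b = π(27)²/4 = 572.56 mm². φR_n = 0.75 × 372 × 572.56 × 12 × 1 = 1916.9 kN.
Bearing (14 mm plate, F_u = 400 MPa): end bolts L_c = 48 − 30/2 = 33, R_n = min(1.2×33×14×400, 2.4×27×14×400) = 221.76 kN/bolt; interior L_c = 108 − 30 = 78, R_n = 362.88 kN/bolt. φR_n = 0.75 × (3×221.76 + 9×362.88) = 2948.4 kN.
Governing: min(1916.9, 2948.4) = 1916.9 kN → bolt shear.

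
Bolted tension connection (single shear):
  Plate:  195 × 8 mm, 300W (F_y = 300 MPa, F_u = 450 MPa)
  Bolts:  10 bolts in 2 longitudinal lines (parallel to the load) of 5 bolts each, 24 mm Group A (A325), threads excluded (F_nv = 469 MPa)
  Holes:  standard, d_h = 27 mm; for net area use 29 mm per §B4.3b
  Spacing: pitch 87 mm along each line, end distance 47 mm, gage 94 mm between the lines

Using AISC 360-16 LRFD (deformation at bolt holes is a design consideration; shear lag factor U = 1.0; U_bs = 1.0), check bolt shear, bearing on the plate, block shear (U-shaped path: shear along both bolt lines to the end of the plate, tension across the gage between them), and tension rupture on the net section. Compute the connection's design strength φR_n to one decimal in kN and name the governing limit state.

Bolt shear: A_b = π(24)²/4 = 452.39 mm². φR_n = 0.75 × 469 × 452.39 × 10 × 1 = 1591.3 kN.
Bearing (8 mm plate, F_u = 450 MPa): end bolts L_c = 47 − 27/2 = 33.5, R_n = min(1.2×33.5×8×450, 2.4×24×8×450) = 144.72 kN/bolt; interior L_c = 87 − 27 = 60, R_n = 207.36 kN/bolt. φR_n = 0.75 × (2×144.72 + 8×207.36) = 1461.2 kN.
Block shear: shear path 2×[47+4×87] = 2×395 mm, A_gv = 6320, A_nv = 2×(395 − 4.5×29)×8 = 4232 mm²; tension across gage: (94 − 1×29)×8 = 520 mm². R_n = min(0.6×450×4232, 0.6×300×6320) + 1.0×450×520 = min(1142.6, 1137.6) + 234 = 1371.6 kN. φR_n = 0.75 × 1371.6 = 1028.7 kN.
Tension rupture (net): A_n = (195 − 2×29)×8 = 1096 mm² (U = 1.0, A_e = A_n). φR_n = 0.75 × 450 × 1096 = 369.9 kN.
Governing: min(1591.3, 1461.2, 1028.7, 369.9) = 369.9 kN → net-section rupture.

369.9 kN (net-section rupture governs)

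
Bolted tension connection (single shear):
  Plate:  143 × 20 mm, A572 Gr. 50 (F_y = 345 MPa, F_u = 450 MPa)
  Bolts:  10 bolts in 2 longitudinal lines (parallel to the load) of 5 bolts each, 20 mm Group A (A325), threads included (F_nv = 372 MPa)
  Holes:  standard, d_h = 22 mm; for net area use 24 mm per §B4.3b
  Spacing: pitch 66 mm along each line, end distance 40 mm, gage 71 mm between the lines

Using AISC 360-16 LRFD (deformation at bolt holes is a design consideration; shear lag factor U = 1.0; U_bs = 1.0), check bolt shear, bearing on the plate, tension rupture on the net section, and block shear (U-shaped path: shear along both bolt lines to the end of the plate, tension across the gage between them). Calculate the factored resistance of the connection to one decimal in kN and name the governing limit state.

Bolt shear: A_b = π(20)²/4 = 314.16 mm². φR_n = 0.75 × 372 × 314.16 × 10 × 1 = 876.5 kN.
Bearing (20 mm plate, F_u = 450 MPa): end bolts L_c = 40 − 22/2 = 29, R_n = min(1.2×29×20×450, 2.4×20×20×450) = 313.2 kN/bolt; interior L_c = 66 − 22 = 44, R_n = 432 kN/bolt. φR_n = 0.75 × (2×313.2 + 8×432) = 3061.8 kN.
Tension rupture (net): A_n = (143 − 2×24)×20 = 1900 mm² (U = 1.0, A_e = A_n). φR_n = 0.75 × 450 × 1900 = 641.3 kN.
Block shear: shear path 2×[40+4×66] = 2×304 mm, A_gv = 12160, A_nv = 2×(304 − 4.5×24)×20 = 7840 mm²; tension across gage: (71 − 1×24)×20 = 940 mm². R_n = min(0.6×450×7840, 0.6×345×12160) + 1.0×450×940 = min(2116.8, 2517.1) + 423 = 2539.8 kN. φR_n = 0.75 × 2539.8 = 1904.9 kN.
Governing: min(876.5, 3061.8, 641.3, 1904.9) = 641.3 kN → net-section rupture.

641.3 kN (net-section rupture governs)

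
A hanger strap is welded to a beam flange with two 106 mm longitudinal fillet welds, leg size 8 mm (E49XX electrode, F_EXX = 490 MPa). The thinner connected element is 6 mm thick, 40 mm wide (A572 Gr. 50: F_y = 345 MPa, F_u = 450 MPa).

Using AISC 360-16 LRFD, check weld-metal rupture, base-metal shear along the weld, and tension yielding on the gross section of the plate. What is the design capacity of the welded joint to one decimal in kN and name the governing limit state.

Weld metal: throat = 0.707×8 = 5.656 mm, L = 2×106 = 212 mm. φR_n = 0.75 × 0.6 × 490 × 5.656 × 212 = 264.4 kN.
Base metal shear (6 mm plate): yield φR_n = 1.0×0.6×345×6×212 = 263.3 kN; rupture φR_n = 0.75×0.6×450×6×212 = 257.6 kN; take 257.6 kN (rupture).
Tension yield (gross): A_g = 40×6 = 240 mm². φR_n = 0.90 × 345 × 240 = 74.5 kN.
Governing: min(264.4, 257.6, 74.5) = 74.5 kN → gross-section yield.

74.5 kN (gross-section yield governs)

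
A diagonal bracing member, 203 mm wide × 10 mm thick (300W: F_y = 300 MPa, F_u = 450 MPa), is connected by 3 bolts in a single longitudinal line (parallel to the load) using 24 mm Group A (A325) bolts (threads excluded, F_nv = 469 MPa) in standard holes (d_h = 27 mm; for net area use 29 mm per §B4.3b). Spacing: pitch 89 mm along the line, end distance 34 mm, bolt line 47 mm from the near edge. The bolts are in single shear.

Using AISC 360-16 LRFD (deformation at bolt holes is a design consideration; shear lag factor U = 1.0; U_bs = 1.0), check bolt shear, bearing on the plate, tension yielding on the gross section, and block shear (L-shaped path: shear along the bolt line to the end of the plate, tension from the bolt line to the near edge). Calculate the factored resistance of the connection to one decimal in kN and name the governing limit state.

Bolt shear: A_b = π(24)²/4 = 452.39 mm². φR_n = 0.75 × 469 × 452.39 × 3 × 1 = 477.4 kN.
Bearing (10 mm plate, F_u = 450 MPa): end bolts L_c = 34 − 27/2 = 20.5, R_n = min(1.2×20.5×10×450, 2.4×24×10×450) = 110.7 kN/bolt; interior L_c = 89 − 27 = 62, R_n = 259.2 kN/bolt. φR_n = 0.75 × (1×110.7 + 2×259.2) = 471.8 kN.
Tension yield (gross): A_g = 203×10 = 2030 mm². φR_n = 0.90 × 300 × 2030 = 548.1 kN.
Block shear: shear path 1×[34+2×89] = 1×212 mm, A_gv = 2120, A_nv = 1×(212 − 2.5×29)×10 = 1395 mm²; tension to near edge: (47 − 0.5×29)×10 = 325 mm². R_n = min(0.6×450×1395, 0.6×300×2120) + 1.0×450×325 = min(376.65, 381.6) + 146.25 = 522.9 kN. φR_n = 0.75 × 522.9 = 392.2 kN.
Governing: min(477.4, 471.8, 548.1, 392.2) = 392.2 kN → block shear.

392.2 kN (block shear governs)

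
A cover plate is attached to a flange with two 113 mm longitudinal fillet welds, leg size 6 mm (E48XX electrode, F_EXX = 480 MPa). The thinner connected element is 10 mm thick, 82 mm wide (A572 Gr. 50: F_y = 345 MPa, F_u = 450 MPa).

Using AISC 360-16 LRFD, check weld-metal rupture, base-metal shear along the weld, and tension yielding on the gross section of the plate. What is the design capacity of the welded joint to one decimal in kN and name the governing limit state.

207.1 kN (weld metal governs)

Weld metal: throat = 0.707×6 = 4.242 mm, L = 2×113 = 226 mm. φR_n = 0.75 × 0.6 × 480 × 4.242 × 226 = 207.1 kN.
Base metal shear (10 mm plate): yield φR_n = 1.0×0.6×345×10×226 = 467.8 kN; rupture φR_n = 0.75×0.6×450×10×226 = 457.7 kN; take 457.7 kN (rupture).
Tension yield (gross): A_g = 82×10 = 820 mm². φR_n = 0.90 × 345 × 820 = 254.6 kN.
Governing: min(207.1, 457.7, 254.6) = 207.1 kN → weld metal.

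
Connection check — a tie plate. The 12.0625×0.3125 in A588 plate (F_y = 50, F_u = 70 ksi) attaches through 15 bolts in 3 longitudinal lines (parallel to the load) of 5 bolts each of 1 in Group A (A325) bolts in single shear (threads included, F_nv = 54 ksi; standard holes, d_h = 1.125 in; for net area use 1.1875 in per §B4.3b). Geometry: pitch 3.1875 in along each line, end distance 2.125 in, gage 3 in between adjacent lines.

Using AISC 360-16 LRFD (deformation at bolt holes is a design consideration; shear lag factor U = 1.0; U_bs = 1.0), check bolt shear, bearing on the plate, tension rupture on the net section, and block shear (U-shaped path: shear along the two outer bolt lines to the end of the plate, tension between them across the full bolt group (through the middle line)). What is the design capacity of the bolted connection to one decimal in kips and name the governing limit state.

139.5 kips (net-section rupture governs)

Bolt shear: A_b = π(1)²/4 = 0.7854 in². φR_n = 0.75 × 54 × 0.7854 × 15 × 1 = 477.1 kips.
Bearing (0.3125 in plate, F_u = 70 ksi): end bolts L_c = 2.125 − 1.125/2 = 1.5625, R_n = min(1.2×1.5625×0.3125×70, 2.4×1×0.3125×70) = 41.016 kips/bolt; interior L_c = 3.1875 − 1.125 = 2.0625, R_n = 52.5 kips/bolt. φR_n = 0.75 × (3×41.016 + 12×52.5) = 564.8 kips.
Tension rupture (net): A_n = (12.0625 − 3×1.1875)×0.3125 = 2.6563 in² (U = 1.0, A_e = A_n). φR_n = 0.75 × 70 × 2.6563 = 139.5 kips.
Block shear: shear path 2×[2.125+4×3.1875] = 2×14.875 in, A_gv = 9.2969, A_nv = 2×(14.875 − 4.5×1.1875)×0.3125 = 5.957 in²; tension across gage: (6 − 2×1.1875)×0.3125 = 1.1328 in². R_n = min(0.6×70×5.957, 0.6×50×9.2969) + 1.0×70×1.1328 = min(250.19, 278.91) + 79.296 = 329.49 kips. φR_n = 0.75 × 329.49 = 247.1 kips.
Governing: min(477.1, 564.8, 139.5, 247.1) = 139.5 kips → net-section rupture.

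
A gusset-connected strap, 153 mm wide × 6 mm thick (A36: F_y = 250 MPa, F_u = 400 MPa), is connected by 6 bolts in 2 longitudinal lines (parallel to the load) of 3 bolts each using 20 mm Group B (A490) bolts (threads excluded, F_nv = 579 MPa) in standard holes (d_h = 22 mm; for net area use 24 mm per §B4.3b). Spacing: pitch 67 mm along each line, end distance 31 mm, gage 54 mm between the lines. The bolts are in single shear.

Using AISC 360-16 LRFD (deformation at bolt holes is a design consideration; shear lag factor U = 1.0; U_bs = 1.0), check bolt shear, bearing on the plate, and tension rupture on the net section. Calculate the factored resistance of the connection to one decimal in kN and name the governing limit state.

189.0 kN (net-section rupture governs)

Bolt shear: A_b = π(20)²/4 = 314.16 mm². φR_n = 0.75 × 579 × 314.16 × 6 × 1 = 818.5 kN.
Bearing (6 mm plate, F_u = 400 MPa): end bolts L_c = 31 − 22/2 = 20, R_n = min(1.2×20×6×400, 2.4×20×6×400) = 57.6 kN/bolt; interior L_c = 67 − 22 = 45, R_n = 115.2 kN/bolt. φR_n = 0.75 × (2×57.6 + 4×115.2) = 432.0 kN.
Tension rupture (net): A_n = (153 − 2×24)×6 = 630 mm² (U = 1.0, A_e = A_n). φR_n = 0.75 × 400 × 630 = 189.0 kN.
Governing: min(818.5, 432.0, 189.0) = 189.0 kN → net-section rupture.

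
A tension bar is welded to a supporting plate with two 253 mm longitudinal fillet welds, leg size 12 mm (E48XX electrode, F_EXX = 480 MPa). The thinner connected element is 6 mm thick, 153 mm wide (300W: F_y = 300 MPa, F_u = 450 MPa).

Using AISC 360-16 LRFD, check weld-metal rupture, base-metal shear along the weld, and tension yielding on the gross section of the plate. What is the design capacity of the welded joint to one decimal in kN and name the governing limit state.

247.9 kN (gross-section yield governs)

Weld metal: throat = 0.707×12 = 8.484 mm, L = 2×253 = 506 mm. φR_n = 0.75 × 0.6 × 480 × 8.484 × 506 = 927.3 kN.
Base metal shear (6 mm plate): yield φR_n = 1.0×0.6×300×6×506 = 546.5 kN; rupture φR_n = 0.75×0.6×450×6×506 = 614.8 kN; take 546.5 kN (yield).
Tension yield (gross): A_g = 153×6 = 918 mm². φR_n = 0.90 × 300 × 918 = 247.9 kN.
Governing: min(927.3, 546.5, 247.9) = 247.9 kN → gross-section yield.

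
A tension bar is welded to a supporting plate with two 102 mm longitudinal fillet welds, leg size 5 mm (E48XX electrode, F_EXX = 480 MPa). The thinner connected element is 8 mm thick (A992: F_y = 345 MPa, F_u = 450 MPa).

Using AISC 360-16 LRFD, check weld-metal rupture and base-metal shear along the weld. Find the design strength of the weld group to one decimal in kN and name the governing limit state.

155.8 kN (weld metal governs)

Weld metal: throat = 0.707×5 = 3.535 mm, L = 2×102 = 204 mm. φR_n = 0.75 × 0.6 × 480 × 3.535 × 204 = 155.8 kN.
Base metal shear (8 mm plate): yield φR_n = 1.0×0.6×345×8×204 = 337.8 kN; rupture φR_n = 0.75×0.6×450×8×204 = 330.5 kN; take 330.5 kN (rupture).
Governing: min(155.8, 330.5) = 155.8 kN → weld metal.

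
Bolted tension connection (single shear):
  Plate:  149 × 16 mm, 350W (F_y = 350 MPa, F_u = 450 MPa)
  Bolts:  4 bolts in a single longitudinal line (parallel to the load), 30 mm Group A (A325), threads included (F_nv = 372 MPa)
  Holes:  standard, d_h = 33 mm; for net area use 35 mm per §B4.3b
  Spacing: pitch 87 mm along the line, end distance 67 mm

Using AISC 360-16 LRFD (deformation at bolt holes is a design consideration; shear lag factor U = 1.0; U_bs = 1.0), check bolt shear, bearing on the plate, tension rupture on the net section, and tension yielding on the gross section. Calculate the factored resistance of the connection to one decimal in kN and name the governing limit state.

615.6 kN (net-section rupture governs)

Bolt shear: A_b = π(30)²/4 = 706.86 mm². φR_n = 0.75 × 372 × 706.86 × 4 × 1 = 788.9 kN.
Bearing (16 mm plate, F_u = 450 MPa): end bolts L_c = 67 − 33/2 = 50.5, R_n = min(1.2×50.5×16×450, 2.4×30×16×450) = 436.32 kN/bolt; interior L_c = 87 − 33 = 54, R_n = 466.56 kN/bolt. φR_n = 0.75 × (1×436.32 + 3×466.56) = 1377.0 kN.
Tension rupture (net): A_n = (149 − 1×35)×16 = 1824 mm² (U = 1.0, A_e = A_n). φR_n = 0.75 × 450 × 1824 = 615.6 kN.
Tension yield (gross): A_g = 149×16 = 2384 mm². φR_n = 0.90 × 350 × 2384 = 751.0 kN.
Governing: min(788.9, 1377.0, 615.6, 751.0) = 615.6 kN → net-section rupture.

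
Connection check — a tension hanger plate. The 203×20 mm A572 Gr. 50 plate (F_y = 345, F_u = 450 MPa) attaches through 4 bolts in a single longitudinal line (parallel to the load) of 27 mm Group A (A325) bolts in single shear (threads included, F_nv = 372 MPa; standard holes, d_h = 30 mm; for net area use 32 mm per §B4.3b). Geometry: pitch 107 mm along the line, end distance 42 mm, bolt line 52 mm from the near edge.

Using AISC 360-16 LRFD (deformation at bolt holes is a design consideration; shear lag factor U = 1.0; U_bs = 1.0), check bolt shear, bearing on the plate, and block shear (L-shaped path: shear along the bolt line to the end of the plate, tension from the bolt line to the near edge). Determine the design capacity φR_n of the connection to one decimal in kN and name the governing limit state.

639.0 kN (bolt shear governs)

Bolt shear: A_b = π(27)²/4 = 572.56 mm². φR_n = 0.75 × 372 × 572.56 × 4 × 1 = 639.0 kN.
Bearing (20 mm plate, F_u = 450 MPa): end bolts L_c = 42 − 30/2 = 27, R_n = min(1.2×27×20×450, 2.4×27×20×450) = 291.6 kN/bolt; interior L_c = 107 − 30 = 77, R_n = 583.2 kN/bolt. φR_n = 0.75 × (1×291.6 + 3×583.2) = 1530.9 kN.
Block shear: shear path 1×[42+3×107] = 1×363 mm, A_gv = 7260, A_nv = 1×(363 − 3.5×32)×20 = 5020 mm²; tension to near edge: (52 − 0.5×32)×20 = 720 mm². R_n = min(0.6×450×5020, 0.6×345×7260) + 1.0×450×720 = min(1355.4, 1502.8) + 324 = 1679.4 kN. φR_n = 0.75 × 1679.4 = 1259.6 kN.
Governing: min(639.0, 1530.9, 1259.6) = 639.0 kN → bolt shear.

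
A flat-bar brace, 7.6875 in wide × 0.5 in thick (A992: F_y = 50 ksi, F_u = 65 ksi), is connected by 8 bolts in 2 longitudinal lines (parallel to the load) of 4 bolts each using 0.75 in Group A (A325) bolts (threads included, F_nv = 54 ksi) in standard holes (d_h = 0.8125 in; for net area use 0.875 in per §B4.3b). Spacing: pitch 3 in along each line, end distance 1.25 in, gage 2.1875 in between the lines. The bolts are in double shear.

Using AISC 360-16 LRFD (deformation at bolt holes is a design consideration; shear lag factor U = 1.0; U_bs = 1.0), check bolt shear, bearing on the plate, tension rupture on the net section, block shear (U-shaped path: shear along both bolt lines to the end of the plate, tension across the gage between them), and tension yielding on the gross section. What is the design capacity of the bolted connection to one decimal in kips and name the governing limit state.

144.7 kips (net-section rupture governs)

Bolt shear: A_b = π(0.75)²/4 = 0.44179 in². φR_n = 0.75 × 54 × 0.44179 × 8 × 2 = 286.3 kips.
Bearing (0.5 in plate, F_u = 65 ksi): end bolts L_c = 1.25 − 0.8125/2 = 0.84375, R_n = min(1.2×0.84375×0.5×65, 2.4×0.75×0.5×65) = 32.906 kips/bolt; interior L_c = 3 − 0.8125 = 2.1875, R_n = 58.5 kips/bolt. φR_n = 0.75 × (2×32.906 + 6×58.5) = 312.6 kips.
Tension rupture (net): A_n = (7.6875 − 2×0.875)×0.5 = 2.9688 in² (U = 1.0, A_e = A_n). φR_n = 0.75 × 65 × 2.9688 = 144.7 kips.
Block shear: shear path 2×[1.25+3×3] = 2×10.25 in, A_gv = 10.25, A_nv = 2×(10.25 − 3.5×0.875)×0.5 = 7.1875 in²; tension across gage: (2.1875 − 1×0.875)×0.5 = 0.65625 in². R_n = min(0.6×65×7.1875, 0.6×50×10.25) + 1.0×65×0.65625 = min(280.31, 307.5) + 42.656 = 322.97 kips. φR_n = 0.75 × 322.97 = 242.2 kips.
Tension yield (gross): A_g = 7.6875×0.5 = 3.8438 in². φR_n = 0.90 × 50 × 3.8438 = 173.0 kips.
Governing: min(286.3, 312.6, 144.7, 242.2, 173.0) = 144.7 kips → net-section rupture.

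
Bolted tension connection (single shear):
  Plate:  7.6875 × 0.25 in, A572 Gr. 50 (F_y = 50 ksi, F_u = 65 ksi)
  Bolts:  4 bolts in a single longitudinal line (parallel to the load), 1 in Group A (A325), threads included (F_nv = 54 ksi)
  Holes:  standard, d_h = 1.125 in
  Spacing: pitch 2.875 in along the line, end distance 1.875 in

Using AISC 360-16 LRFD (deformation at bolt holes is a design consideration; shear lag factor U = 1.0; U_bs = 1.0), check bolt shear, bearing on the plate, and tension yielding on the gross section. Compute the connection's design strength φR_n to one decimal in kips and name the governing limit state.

86.5 kips (gross-section yield governs)

Bolt shear: A_b = π(1)²/4 = 0.7854 in². φR_n = 0.75 × 54 × 0.7854 × 4 × 1 = 127.2 kips.
Bearing (0.25 in plate, F_u = 65 ksi): end bolts L_c = 1.875 − 1.125/2 = 1.3125, R_n = min(1.2×1.3125×0.25×65, 2.4×1×0.25×65) = 25.594 kips/bolt; interior L_c = 2.875 − 1.125 = 1.75, R_n = 34.125 kips/bolt. φR_n = 0.75 × (1×25.594 + 3×34.125) = 96.0 kips.
Tension yield (gross): A_g = 7.6875×0.25 = 1.9219 in². φR_n = 0.90 × 50 × 1.9219 = 86.5 kips.
Governing: min(127.2, 96.0, 86.5) = 86.5 kips → gross-section yield.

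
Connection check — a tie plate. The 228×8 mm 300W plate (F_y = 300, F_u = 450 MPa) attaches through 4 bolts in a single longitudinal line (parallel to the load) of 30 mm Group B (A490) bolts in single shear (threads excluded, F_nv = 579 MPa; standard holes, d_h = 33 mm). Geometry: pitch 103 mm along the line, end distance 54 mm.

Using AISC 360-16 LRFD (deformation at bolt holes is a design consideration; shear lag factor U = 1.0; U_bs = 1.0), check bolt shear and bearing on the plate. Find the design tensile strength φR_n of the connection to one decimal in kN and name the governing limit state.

Bolt shear: A_b = π(30)²/4 = 706.86 mm². φR_n = 0.75 × 579 × 706.86 × 4 × 1 = 1227.8 kN.
Bearing (8 mm plate, F_u = 450 MPa): end bolts L_c = 54 − 33/2 = 37.5, R_n = min(1.2×37.5×8×450, 2.4×30×8×450) = 162 kN/bolt; interior L_c = 103 − 33 = 70, R_n = 259.2 kN/bolt. φR_n = 0.75 × (1×162 + 3×259.2) = 704.7 kN.
Governing: min(1227.8, 704.7) = 704.7 kN → bearing.

704.7 kN (bearing governs)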